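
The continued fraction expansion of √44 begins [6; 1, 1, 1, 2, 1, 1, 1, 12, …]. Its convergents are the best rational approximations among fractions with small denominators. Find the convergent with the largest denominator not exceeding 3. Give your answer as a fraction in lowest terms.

20/3

a_0 = 6: 6/1  (≤ bound)
a_1 = 1: 7/1  (≤ bound)
a_2 = 1: 13/2  (≤ bound)
a_3 = 1: 20/3  (≤ bound)
a_4 = 2: 53/8  (> 3, stop)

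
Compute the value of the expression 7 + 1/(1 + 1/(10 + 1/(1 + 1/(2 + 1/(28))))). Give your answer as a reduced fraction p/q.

Use the convergent recurrence hₖ = aₖ·hₖ₋₁ + hₖ₋₂ (and likewise for the denominators kₖ):
a_0 = 7: 7/1
a_1 = 1: 8/1
a_2 = 10: 87/11
a_3 = 1: 95/12
a_4 = 2: 277/35
a_5 = 28: 7851/992

7851/992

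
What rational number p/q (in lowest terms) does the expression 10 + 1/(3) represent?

a_0 = 10: 10/1
a_1 = 3: 31/3

31/3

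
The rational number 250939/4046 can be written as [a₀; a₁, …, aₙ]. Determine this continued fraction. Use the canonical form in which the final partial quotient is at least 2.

[62; 46, 1, 1, 43]

⌊250939/4046⌋ = 62, remainder 87
⌊4046/87⌋ = 46, remainder 44
⌊87/44⌋ = 1, remainder 43
⌊44/43⌋ = 1, remainder 1
⌊43/1⌋ = 43, remainder 0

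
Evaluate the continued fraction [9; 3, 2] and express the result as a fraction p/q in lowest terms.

65/7

Start with 2.
3 + 1/(2/1) = 3 + 1/2 = 7/2
9 + 1/(7/2) = 9 + 2/7 = 65/7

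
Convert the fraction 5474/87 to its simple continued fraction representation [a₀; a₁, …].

[62; 1, 11, 2, 3]

Repeatedly divide and take the remainder:
5474 ÷ 87 → quotient 62, remainder 80
87 ÷ 80 → quotient 1, remainder 7
80 ÷ 7 → quotient 11, remainder 3
7 ÷ 3 → quotient 2, remainder 1
3 ÷ 1 → quotient 3, remainder 0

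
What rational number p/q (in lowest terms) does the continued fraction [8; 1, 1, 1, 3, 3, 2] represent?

a_0 = 8: 8/1
a_1 = 1: 9/1
a_2 = 1: 17/2
a_3 = 1: 26/3
a_4 = 3: 95/11
a_5 = 3: 311/36
a_6 = 2: 717/83

717/83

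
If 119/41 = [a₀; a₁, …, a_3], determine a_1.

Run the Euclidean algorithm, recording each quotient:
119 ÷ 41 → quotient 2, remainder 37
41 ÷ 37 → quotient 1, remainder 4

1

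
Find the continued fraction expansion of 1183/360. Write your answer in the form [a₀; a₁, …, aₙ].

[3; 3, 2, 51]

Run the Euclidean algorithm, recording each quotient:
1183 ÷ 360 → quotient 3, remainder 103
360 ÷ 103 → quotient 3, remainder 51
103 ÷ 51 → quotient 2, remainder 1
51 ÷ 1 → quotient 51, remainder 0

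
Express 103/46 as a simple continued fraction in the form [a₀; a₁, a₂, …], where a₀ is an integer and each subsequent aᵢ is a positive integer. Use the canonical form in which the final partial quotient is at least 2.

Repeatedly divide and take the remainder:
103 ÷ 46 → quotient 2, remainder 11
46 ÷ 11 → quotient 4, remainder 2
11 ÷ 2 → quotient 5, remainder 1
2 ÷ 1 → quotient 2, remainder 0

[2; 4, 5, 2]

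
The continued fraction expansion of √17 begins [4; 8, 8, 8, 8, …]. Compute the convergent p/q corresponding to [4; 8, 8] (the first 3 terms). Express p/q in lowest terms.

Work from the innermost term outward:
Start with 8.
8 + 1/(8/1) = 8 + 1/8 = 65/8
4 + 1/(65/8) = 4 + 8/65 = 268/65

268/65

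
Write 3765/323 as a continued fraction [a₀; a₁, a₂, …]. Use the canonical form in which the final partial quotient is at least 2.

[11; 1, 1, 1, 10, 10]

Apply division with remainder until the remainder is 0:
⌊3765/323⌋ = 11, remainder 212
⌊323/212⌋ = 1, remainder 111
⌊212/111⌋ = 1, remainder 101
⌊111/101⌋ = 1, remainder 10
⌊101/10⌋ = 10, remainder 1
⌊10/1⌋ = 10, remainder 0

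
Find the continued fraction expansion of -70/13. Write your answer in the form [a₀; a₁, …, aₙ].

[-6; 1, 1, 1, 1, 2]

Repeatedly divide and take the remainder:
-70 = -6·13 + 8, so a_0 = -6
13 = 1·8 + 5, so a_1 = 1
8 = 1·5 + 3, so a_2 = 1
5 = 1·3 + 2, so a_3 = 1
3 = 1·2 + 1, so a_4 = 1
2 = 2·1 + 0, so a_5 = 2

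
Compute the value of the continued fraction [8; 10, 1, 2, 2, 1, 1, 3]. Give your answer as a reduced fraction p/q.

5285/653

Start with 3.
1 + 1/(3/1) = 1 + 1/3 = 4/3
1 + 1/(4/3) = 1 + 3/4 = 7/4
2 + 1/(7/4) = 2 + 4/7 = 18/7
2 + 1/(18/7) = 2 + 7/18 = 43/18
1 + 1/(43/18) = 1 + 18/43 = 61/43
10 + 1/(61/43) = 10 + 43/61 = 653/61
8 + 1/(653/61) = 8 + 61/653 = 5285/653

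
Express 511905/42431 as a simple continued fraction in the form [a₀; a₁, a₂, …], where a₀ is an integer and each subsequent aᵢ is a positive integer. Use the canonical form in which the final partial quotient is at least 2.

Run the Euclidean algorithm, recording each quotient:
511905 = 12·42431 + 2733, so a_0 = 12
42431 = 15·2733 + 1436, so a_1 = 15
2733 = 1·1436 + 1297, so a_2 = 1
1436 = 1·1297 + 139, so a_3 = 1
1297 = 9·139 + 46, so a_4 = 9
139 = 3·46 + 1, so a_5 = 3
46 = 46·1 + 0, so a_6 = 46

[12; 15, 1, 1, 9, 3, 46]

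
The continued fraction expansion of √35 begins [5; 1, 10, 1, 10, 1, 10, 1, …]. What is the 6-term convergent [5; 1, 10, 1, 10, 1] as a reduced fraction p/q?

846/143

Compute successive convergents:
a_0 = 5: 5/1
a_1 = 1: 6/1
a_2 = 10: 65/11
a_3 = 1: 71/12
a_4 = 10: 775/131
a_5 = 1: 846/143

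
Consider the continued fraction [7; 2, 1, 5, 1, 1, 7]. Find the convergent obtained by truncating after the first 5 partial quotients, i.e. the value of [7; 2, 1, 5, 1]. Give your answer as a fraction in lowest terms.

Work from the innermost term outward:
Start with 1.
5 + 1/(1/1) = 5 + 1/1 = 6/1
1 + 1/(6/1) = 1 + 1/6 = 7/6
2 + 1/(7/6) = 2 + 6/7 = 20/7
7 + 1/(20/7) = 7 + 7/20 = 147/20

147/20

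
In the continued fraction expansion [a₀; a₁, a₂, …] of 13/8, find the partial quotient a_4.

Run the Euclidean algorithm, recording each quotient:
⌊13/8⌋ = 1, remainder 5
⌊8/5⌋ = 1, remainder 3
⌊5/3⌋ = 1, remainder 2
⌊3/2⌋ = 1, remainder 1
⌊2/1⌋ = 2, remainder 0

2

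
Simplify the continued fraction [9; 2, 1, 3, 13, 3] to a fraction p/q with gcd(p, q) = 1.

Build up convergents one term at a time:
a_0 = 9: 9/1
a_1 = 2: 19/2
a_2 = 1: 28/3
a_3 = 3: 103/11
a_4 = 13: 1367/146
a_5 = 3: 4204/449

4204/449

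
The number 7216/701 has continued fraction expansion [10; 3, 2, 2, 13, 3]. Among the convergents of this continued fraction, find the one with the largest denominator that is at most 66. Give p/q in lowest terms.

a_0 = 10: 10/1  (≤ bound)
a_1 = 3: 31/3  (≤ bound)
a_2 = 2: 72/7  (≤ bound)
a_3 = 2: 175/17  (≤ bound)
a_4 = 13: 2347/228  (> 66, stop)

175/17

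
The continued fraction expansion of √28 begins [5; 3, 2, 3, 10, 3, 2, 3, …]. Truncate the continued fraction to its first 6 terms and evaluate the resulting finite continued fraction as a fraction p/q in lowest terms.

Start with 3.
10 + 1/(3/1) = 10 + 1/3 = 31/3
3 + 1/(31/3) = 3 + 3/31 = 96/31
2 + 1/(96/31) = 2 + 31/96 = 223/96
3 + 1/(223/96) = 3 + 96/223 = 765/223
5 + 1/(765/223) = 5 + 223/765 = 4048/765

4048/765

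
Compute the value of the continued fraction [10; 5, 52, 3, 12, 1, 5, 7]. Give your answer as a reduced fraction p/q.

a_0 = 10: 10/1
a_1 = 5: 51/5
a_2 = 52: 2662/261
a_3 = 3: 8037/788
a_4 = 12: 99106/9717
a_5 = 1: 107143/10505
a_6 = 5: 634821/62242
a_7 = 7: 4550890/446199

4550890/446199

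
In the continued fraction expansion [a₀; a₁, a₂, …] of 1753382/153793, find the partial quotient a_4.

⌊1753382/153793⌋ = 11, remainder 61659
⌊153793/61659⌋ = 2, remainder 30475
⌊61659/30475⌋ = 2, remainder 709
⌊30475/709⌋ = 42, remainder 697
⌊709/697⌋ = 1, remainder 12

1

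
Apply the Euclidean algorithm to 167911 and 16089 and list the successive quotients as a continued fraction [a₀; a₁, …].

[10; 2, 3, 2, 3, 15, 9, 2]

Repeatedly divide and take the remainder:
167911 = 10·16089 + 7021, so a_0 = 10
16089 = 2·7021 + 2047, so a_1 = 2
7021 = 3·2047 + 880, so a_2 = 3
2047 = 2·880 + 287, so a_3 = 2
880 = 3·287 + 19, so a_4 = 3
287 = 15·19 + 2, so a_5 = 15
19 = 9·2 + 1, so a_6 = 9
2 = 2·1 + 0, so a_7 = 2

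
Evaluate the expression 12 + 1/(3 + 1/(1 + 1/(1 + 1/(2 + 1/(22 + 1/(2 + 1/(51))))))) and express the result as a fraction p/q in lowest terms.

520915/42427

Start with 51.
2 + 1/(51/1) = 2 + 1/51 = 103/51
22 + 1/(103/51) = 22 + 51/103 = 2317/103
2 + 1/(2317/103) = 2 + 103/2317 = 4737/2317
1 + 1/(4737/2317) = 1 + 2317/4737 = 7054/4737
1 + 1/(7054/4737) = 1 + 4737/7054 = 11791/7054
3 + 1/(11791/7054) = 3 + 7054/11791 = 42427/11791
12 + 1/(42427/11791) = 12 + 11791/42427 = 520915/42427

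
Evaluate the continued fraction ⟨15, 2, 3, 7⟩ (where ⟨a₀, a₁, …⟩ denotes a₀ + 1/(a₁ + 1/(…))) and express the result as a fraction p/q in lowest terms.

787/51

Start with 7.
3 + 1/(7/1) = 3 + 1/7 = 22/7
2 + 1/(22/7) = 2 + 7/22 = 51/22
15 + 1/(51/22) = 15 + 22/51 = 787/51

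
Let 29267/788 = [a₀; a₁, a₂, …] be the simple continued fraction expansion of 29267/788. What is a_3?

29267 = 37·788 + 111, so a_0 = 37
788 = 7·111 + 11, so a_1 = 7
111 = 10·11 + 1, so a_2 = 10
11 = 11·1 + 0, so a_3 = 11

11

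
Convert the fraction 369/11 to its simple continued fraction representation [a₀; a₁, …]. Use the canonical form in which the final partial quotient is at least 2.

⌊369/11⌋ = 33, remainder 6
⌊11/6⌋ = 1, remainder 5
⌊6/5⌋ = 1, remainder 1
⌊5/1⌋ = 5, remainder 0

[33; 1, 1, 5]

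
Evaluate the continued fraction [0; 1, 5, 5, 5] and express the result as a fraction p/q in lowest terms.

135/161

Start with 5.
5 + 1/(5/1) = 5 + 1/5 = 26/5
5 + 1/(26/5) = 5 + 5/26 = 135/26
1 + 1/(135/26) = 1 + 26/135 = 161/135
0 + 1/(161/135) = 0 + 135/161 = 135/161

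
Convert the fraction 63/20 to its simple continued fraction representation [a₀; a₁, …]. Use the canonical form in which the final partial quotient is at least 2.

[3; 6, 1, 2]

63 ÷ 20 → quotient 3, remainder 3
20 ÷ 3 → quotient 6, remainder 2
3 ÷ 2 → quotient 1, remainder 1
2 ÷ 1 → quotient 2, remainder 0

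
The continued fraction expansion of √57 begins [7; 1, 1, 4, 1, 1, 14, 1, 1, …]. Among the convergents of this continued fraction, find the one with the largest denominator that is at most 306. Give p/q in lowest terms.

2197/291

List convergents until the denominator exceeds the bound:
a_0 = 7: 7/1  (≤ bound)
a_1 = 1: 8/1  (≤ bound)
a_2 = 1: 15/2  (≤ bound)
a_3 = 4: 68/9  (≤ bound)
a_4 = 1: 83/11  (≤ bound)
a_5 = 1: 151/20  (≤ bound)
a_6 = 14: 2197/291  (≤ bound)
a_7 = 1: 2348/311  (> 306, stop)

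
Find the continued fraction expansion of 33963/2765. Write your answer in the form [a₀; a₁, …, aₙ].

[12; 3, 1, 1, 7, 2, 24]

Repeatedly divide and take the remainder:
33963 ÷ 2765 → quotient 12, remainder 783
2765 ÷ 783 → quotient 3, remainder 416
783 ÷ 416 → quotient 1, remainder 367
416 ÷ 367 → quotient 1, remainder 49
367 ÷ 49 → quotient 7, remainder 24
49 ÷ 24 → quotient 2, remainder 1
24 ÷ 1 → quotient 24, remainder 0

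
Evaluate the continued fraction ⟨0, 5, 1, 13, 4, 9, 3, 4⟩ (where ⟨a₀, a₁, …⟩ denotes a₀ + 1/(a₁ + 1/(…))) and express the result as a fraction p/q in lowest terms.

Work from the innermost term outward:
Start with 4.
3 + 1/(4/1) = 3 + 1/4 = 13/4
9 + 1/(13/4) = 9 + 4/13 = 121/13
4 + 1/(121/13) = 4 + 13/121 = 497/121
13 + 1/(497/121) = 13 + 121/497 = 6582/497
1 + 1/(6582/497) = 1 + 497/6582 = 7079/6582
5 + 1/(7079/6582) = 5 + 6582/7079 = 41977/7079
0 + 1/(41977/7079) = 0 + 7079/41977 = 7079/41977

7079/41977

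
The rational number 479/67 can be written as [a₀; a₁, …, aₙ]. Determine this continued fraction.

[7; 6, 1, 2, 3]

479 = 7·67 + 10, so a_0 = 7
67 = 6·10 + 7, so a_1 = 6
10 = 1·7 + 3, so a_2 = 1
7 = 2·3 + 1, so a_3 = 2
3 = 3·1 + 0, so a_4 = 3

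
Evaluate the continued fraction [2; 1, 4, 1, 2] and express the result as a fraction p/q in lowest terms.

48/17

Start with 2.
1 + 1/(2/1) = 1 + 1/2 = 3/2
4 + 1/(3/2) = 4 + 2/3 = 14/3
1 + 1/(14/3) = 1 + 3/14 = 17/14
2 + 1/(17/14) = 2 + 14/17 = 48/17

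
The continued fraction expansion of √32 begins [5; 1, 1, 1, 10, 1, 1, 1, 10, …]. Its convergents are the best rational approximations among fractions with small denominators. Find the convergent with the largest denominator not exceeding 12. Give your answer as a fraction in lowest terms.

17/3

List convergents until the denominator exceeds the bound:
a_0 = 5: 5/1  (≤ bound)
a_1 = 1: 6/1  (≤ bound)
a_2 = 1: 11/2  (≤ bound)
a_3 = 1: 17/3  (≤ bound)
a_4 = 10: 181/32  (> 12, stop)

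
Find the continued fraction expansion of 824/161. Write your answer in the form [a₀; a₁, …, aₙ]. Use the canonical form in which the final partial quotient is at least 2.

⌊824/161⌋ = 5, remainder 19
⌊161/19⌋ = 8, remainder 9
⌊19/9⌋ = 2, remainder 1
⌊9/1⌋ = 9, remainder 0

[5; 8, 2, 9]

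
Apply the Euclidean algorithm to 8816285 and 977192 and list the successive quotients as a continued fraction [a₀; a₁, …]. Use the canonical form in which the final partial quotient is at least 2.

[9; 45, 3, 40, 2, 43, 2]

Run the Euclidean algorithm, recording each quotient:
⌊8816285/977192⌋ = 9, remainder 21557
⌊977192/21557⌋ = 45, remainder 7127
⌊21557/7127⌋ = 3, remainder 176
⌊7127/176⌋ = 40, remainder 87
⌊176/87⌋ = 2, remainder 2
⌊87/2⌋ = 43, remainder 1
⌊2/1⌋ = 2, remainder 0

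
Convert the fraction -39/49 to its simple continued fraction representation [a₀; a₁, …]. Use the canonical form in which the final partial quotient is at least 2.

[-1; 4, 1, 9]

Apply division with remainder until the remainder is 0:
⌊-39/49⌋ = -1, remainder 10
⌊49/10⌋ = 4, remainder 9
⌊10/9⌋ = 1, remainder 1
⌊9/1⌋ = 9, remainder 0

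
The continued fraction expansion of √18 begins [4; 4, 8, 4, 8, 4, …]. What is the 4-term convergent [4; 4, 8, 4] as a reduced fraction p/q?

577/136

a_0 = 4: 4/1
a_1 = 4: 17/4
a_2 = 8: 140/33
a_3 = 4: 577/136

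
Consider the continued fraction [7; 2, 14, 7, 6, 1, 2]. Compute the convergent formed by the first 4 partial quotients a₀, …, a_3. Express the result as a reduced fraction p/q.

1534/205

Work from the innermost term outward:
Start with 7.
14 + 1/(7/1) = 14 + 1/7 = 99/7
2 + 1/(99/7) = 2 + 7/99 = 205/99
7 + 1/(205/99) = 7 + 99/205 = 1534/205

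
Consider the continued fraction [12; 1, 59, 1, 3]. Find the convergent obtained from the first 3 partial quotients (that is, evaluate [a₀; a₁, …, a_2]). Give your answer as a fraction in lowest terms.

779/60

Compute successive convergents:
a_0 = 12: 12/1
a_1 = 1: 13/1
a_2 = 59: 779/60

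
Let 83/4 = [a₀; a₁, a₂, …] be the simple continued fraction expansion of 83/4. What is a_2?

3

83 = 20·4 + 3, so a_0 = 20
4 = 1·3 + 1, so a_1 = 1
3 = 3·1 + 0, so a_2 = 3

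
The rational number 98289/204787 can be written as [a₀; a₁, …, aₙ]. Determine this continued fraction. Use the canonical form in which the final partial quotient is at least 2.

Repeatedly divide and take the remainder:
98289 = 0·204787 + 98289, so a_0 = 0
204787 = 2·98289 + 8209, so a_1 = 2
98289 = 11·8209 + 7990, so a_2 = 11
8209 = 1·7990 + 219, so a_3 = 1
7990 = 36·219 + 106, so a_4 = 36
219 = 2·106 + 7, so a_5 = 2
106 = 15·7 + 1, so a_6 = 15
7 = 7·1 + 0, so a_7 = 7

[0; 2, 11, 1, 36, 2, 15, 7]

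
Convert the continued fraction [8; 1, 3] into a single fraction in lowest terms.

a_0 = 8: 8/1
a_1 = 1: 9/1
a_2 = 3: 35/4

35/4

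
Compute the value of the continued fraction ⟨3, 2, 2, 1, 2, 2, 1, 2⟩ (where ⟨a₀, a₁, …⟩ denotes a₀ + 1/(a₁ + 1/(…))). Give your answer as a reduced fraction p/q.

a_0 = 3: 3/1
a_1 = 2: 7/2
a_2 = 2: 17/5
a_3 = 1: 24/7
a_4 = 2: 65/19
a_5 = 2: 154/45
a_6 = 1: 219/64
a_7 = 2: 592/173

592/173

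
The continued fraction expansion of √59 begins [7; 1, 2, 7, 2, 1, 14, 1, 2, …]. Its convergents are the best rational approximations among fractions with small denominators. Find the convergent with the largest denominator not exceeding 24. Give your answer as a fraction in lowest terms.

169/22

List convergents until the denominator exceeds the bound:
a_0 = 7: 7/1  (≤ bound)
a_1 = 1: 8/1  (≤ bound)
a_2 = 2: 23/3  (≤ bound)
a_3 = 7: 169/22  (≤ bound)
a_4 = 2: 361/47  (> 24, stop)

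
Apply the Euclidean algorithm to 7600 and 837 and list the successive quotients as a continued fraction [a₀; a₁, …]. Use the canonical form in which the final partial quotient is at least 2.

Apply division with remainder until the remainder is 0:
⌊7600/837⌋ = 9, remainder 67
⌊837/67⌋ = 12, remainder 33
⌊67/33⌋ = 2, remainder 1
⌊33/1⌋ = 33, remainder 0

[9; 12, 2, 33]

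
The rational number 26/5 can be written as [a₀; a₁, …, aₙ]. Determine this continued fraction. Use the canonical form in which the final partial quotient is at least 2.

[5; 5]

Repeatedly divide and take the remainder:
26 ÷ 5 → quotient 5, remainder 1
5 ÷ 1 → quotient 5, remainder 0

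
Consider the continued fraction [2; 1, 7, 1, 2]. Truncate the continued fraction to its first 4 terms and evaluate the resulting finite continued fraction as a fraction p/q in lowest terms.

Build up convergents one term at a time:
a_0 = 2: 2/1
a_1 = 1: 3/1
a_2 = 7: 23/8
a_3 = 1: 26/9

26/9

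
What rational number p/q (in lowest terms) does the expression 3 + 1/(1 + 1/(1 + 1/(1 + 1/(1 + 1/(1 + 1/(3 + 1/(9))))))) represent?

974/269

Start with 9.
3 + 1/(9/1) = 3 + 1/9 = 28/9
1 + 1/(28/9) = 1 + 9/28 = 37/28
1 + 1/(37/28) = 1 + 28/37 = 65/37
1 + 1/(65/37) = 1 + 37/65 = 102/65
1 + 1/(102/65) = 1 + 65/102 = 167/102
1 + 1/(167/102) = 1 + 102/167 = 269/167
3 + 1/(269/167) = 3 + 167/269 = 974/269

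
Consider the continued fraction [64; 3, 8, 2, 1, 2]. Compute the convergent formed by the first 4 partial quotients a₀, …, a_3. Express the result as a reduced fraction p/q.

3409/53

Use the convergent recurrence hₖ = aₖ·hₖ₋₁ + hₖ₋₂ (and likewise for the denominators kₖ):
a_0 = 64: 64/1
a_1 = 3: 193/3
a_2 = 8: 1608/25
a_3 = 2: 3409/53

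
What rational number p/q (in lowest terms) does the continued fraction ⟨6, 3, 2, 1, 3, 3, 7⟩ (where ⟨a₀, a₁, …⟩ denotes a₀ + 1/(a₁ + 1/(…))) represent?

5567/884

a_0 = 6: 6/1
a_1 = 3: 19/3
a_2 = 2: 44/7
a_3 = 1: 63/10
a_4 = 3: 233/37
a_5 = 3: 762/121
a_6 = 7: 5567/884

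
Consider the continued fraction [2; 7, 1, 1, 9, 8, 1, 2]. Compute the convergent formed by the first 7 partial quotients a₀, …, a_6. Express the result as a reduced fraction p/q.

a_0 = 2: 2/1
a_1 = 7: 15/7
a_2 = 1: 17/8
a_3 = 1: 32/15
a_4 = 9: 305/143
a_5 = 8: 2472/1159
a_6 = 1: 2777/1302

2777/1302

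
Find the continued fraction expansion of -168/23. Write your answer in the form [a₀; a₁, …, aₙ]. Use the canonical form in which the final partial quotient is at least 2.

[-8; 1, 2, 3, 2]

-168 ÷ 23 → quotient -8, remainder 16
23 ÷ 16 → quotient 1, remainder 7
16 ÷ 7 → quotient 2, remainder 2
7 ÷ 2 → quotient 3, remainder 1
2 ÷ 1 → quotient 2, remainder 0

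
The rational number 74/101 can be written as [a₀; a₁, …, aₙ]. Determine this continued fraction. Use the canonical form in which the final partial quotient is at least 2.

Run the Euclidean algorithm, recording each quotient:
⌊74/101⌋ = 0, remainder 74
⌊101/74⌋ = 1, remainder 27
⌊74/27⌋ = 2, remainder 20
⌊27/20⌋ = 1, remainder 7
⌊20/7⌋ = 2, remainder 6
⌊7/6⌋ = 1, remainder 1
⌊6/1⌋ = 6, remainder 0

[0; 1, 2, 1, 2, 1, 6]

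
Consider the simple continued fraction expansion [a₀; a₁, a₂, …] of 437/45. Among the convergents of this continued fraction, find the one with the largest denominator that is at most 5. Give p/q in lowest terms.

List convergents until the denominator exceeds the bound:
a_0 = 9: 9/1  (≤ bound)
a_1 = 1: 10/1  (≤ bound)
a_2 = 2: 29/3  (≤ bound)
a_3 = 2: 68/7  (> 5, stop)

29/3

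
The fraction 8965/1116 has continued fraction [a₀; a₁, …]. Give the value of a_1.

8965 ÷ 1116 → quotient 8, remainder 37
1116 ÷ 37 → quotient 30, remainder 6

30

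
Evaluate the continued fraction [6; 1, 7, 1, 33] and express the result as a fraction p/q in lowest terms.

2101/305

Start with 33.
1 + 1/(33/1) = 1 + 1/33 = 34/33
7 + 1/(34/33) = 7 + 33/34 = 271/34
1 + 1/(271/34) = 1 + 34/271 = 305/271
6 + 1/(305/271) = 6 + 271/305 = 2101/305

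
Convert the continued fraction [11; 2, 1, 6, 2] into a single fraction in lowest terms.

488/43

Build up convergents one term at a time:
a_0 = 11: 11/1
a_1 = 2: 23/2
a_2 = 1: 34/3
a_3 = 6: 227/20
a_4 = 2: 488/43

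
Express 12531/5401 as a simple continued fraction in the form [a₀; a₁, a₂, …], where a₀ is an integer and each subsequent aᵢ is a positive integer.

[2; 3, 8, 12, 1, 1, 2, 3]

Run the Euclidean algorithm, recording each quotient:
12531 = 2·5401 + 1729, so a_0 = 2
5401 = 3·1729 + 214, so a_1 = 3
1729 = 8·214 + 17, so a_2 = 8
214 = 12·17 + 10, so a_3 = 12
17 = 1·10 + 7, so a_4 = 1
10 = 1·7 + 3, so a_5 = 1
7 = 2·3 + 1, so a_6 = 2
3 = 3·1 + 0, so a_7 = 3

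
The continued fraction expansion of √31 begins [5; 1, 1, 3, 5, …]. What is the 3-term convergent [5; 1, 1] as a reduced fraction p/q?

Starting at the tail and folding back:
Start with 1.
1 + 1/(1/1) = 1 + 1/1 = 2/1
5 + 1/(2/1) = 5 + 1/2 = 11/2

11/2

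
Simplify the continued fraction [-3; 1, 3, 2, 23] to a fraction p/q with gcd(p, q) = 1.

-469/211

Collapse the nested fraction from the inside out:
Start with 23.
2 + 1/(23/1) = 2 + 1/23 = 47/23
3 + 1/(47/23) = 3 + 23/47 = 164/47
1 + 1/(164/47) = 1 + 47/164 = 211/164
-3 + 1/(211/164) = -3 + 164/211 = -469/211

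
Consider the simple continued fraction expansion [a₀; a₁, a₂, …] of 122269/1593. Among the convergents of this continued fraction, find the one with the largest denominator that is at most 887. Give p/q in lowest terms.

List convergents until the denominator exceeds the bound:
a_0 = 76: 76/1  (≤ bound)
a_1 = 1: 77/1  (≤ bound)
a_2 = 3: 307/4  (≤ bound)
a_3 = 15: 4682/61  (≤ bound)
a_4 = 1: 4989/65  (≤ bound)
a_5 = 2: 14660/191  (≤ bound)
a_6 = 8: 122269/1593  (> 887, stop)

14660/191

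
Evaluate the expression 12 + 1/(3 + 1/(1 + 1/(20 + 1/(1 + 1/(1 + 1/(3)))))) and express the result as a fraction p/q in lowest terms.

7315/597

Collapse the nested fraction from the inside out:
Start with 3.
1 + 1/(3/1) = 1 + 1/3 = 4/3
1 + 1/(4/3) = 1 + 3/4 = 7/4
20 + 1/(7/4) = 20 + 4/7 = 144/7
1 + 1/(144/7) = 1 + 7/144 = 151/144
3 + 1/(151/144) = 3 + 144/151 = 597/151
12 + 1/(597/151) = 12 + 151/597 = 7315/597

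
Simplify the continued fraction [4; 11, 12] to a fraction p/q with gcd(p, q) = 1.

Starting at the tail and folding back:
Start with 12.
11 + 1/(12/1) = 11 + 1/12 = 133/12
4 + 1/(133/12) = 4 + 12/133 = 544/133

544/133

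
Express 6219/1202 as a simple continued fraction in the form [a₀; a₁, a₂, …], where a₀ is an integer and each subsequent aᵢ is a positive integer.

[5; 5, 1, 3, 52]

⌊6219/1202⌋ = 5, remainder 209
⌊1202/209⌋ = 5, remainder 157
⌊209/157⌋ = 1, remainder 52
⌊157/52⌋ = 3, remainder 1
⌊52/1⌋ = 52, remainder 0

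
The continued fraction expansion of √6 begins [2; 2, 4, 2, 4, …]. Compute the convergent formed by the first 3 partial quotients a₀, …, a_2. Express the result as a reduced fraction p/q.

a_0 = 2: 2/1
a_1 = 2: 5/2
a_2 = 4: 22/9

22/9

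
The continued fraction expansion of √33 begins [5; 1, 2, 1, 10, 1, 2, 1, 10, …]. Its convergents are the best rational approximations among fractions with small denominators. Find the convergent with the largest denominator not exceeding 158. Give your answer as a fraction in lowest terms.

List convergents until the denominator exceeds the bound:
a_0 = 5: 5/1  (≤ bound)
a_1 = 1: 6/1  (≤ bound)
a_2 = 2: 17/3  (≤ bound)
a_3 = 1: 23/4  (≤ bound)
a_4 = 10: 247/43  (≤ bound)
a_5 = 1: 270/47  (≤ bound)
a_6 = 2: 787/137  (≤ bound)
a_7 = 1: 1057/184  (> 158, stop)

787/137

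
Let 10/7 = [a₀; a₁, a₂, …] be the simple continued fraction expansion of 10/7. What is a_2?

Apply division with remainder until the remainder is 0:
10 = 1·7 + 3, so a_0 = 1
7 = 2·3 + 1, so a_1 = 2
3 = 3·1 + 0, so a_2 = 3

3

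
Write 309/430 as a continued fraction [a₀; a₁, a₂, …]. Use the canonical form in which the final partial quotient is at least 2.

309 ÷ 430 → quotient 0, remainder 309
430 ÷ 309 → quotient 1, remainder 121
309 ÷ 121 → quotient 2, remainder 67
121 ÷ 67 → quotient 1, remainder 54
67 ÷ 54 → quotient 1, remainder 13
54 ÷ 13 → quotient 4, remainder 2
13 ÷ 2 → quotient 6, remainder 1
2 ÷ 1 → quotient 2, remainder 0

[0; 1, 2, 1, 1, 4, 6, 2]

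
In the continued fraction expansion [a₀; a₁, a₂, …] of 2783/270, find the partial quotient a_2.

3

Run the Euclidean algorithm, recording each quotient:
⌊2783/270⌋ = 10, remainder 83
⌊270/83⌋ = 3, remainder 21
⌊83/21⌋ = 3, remainder 20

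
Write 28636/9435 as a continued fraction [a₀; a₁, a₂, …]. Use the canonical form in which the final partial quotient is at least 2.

[3; 28, 1, 1, 54, 1, 2]

Apply division with remainder until the remainder is 0:
⌊28636/9435⌋ = 3, remainder 331
⌊9435/331⌋ = 28, remainder 167
⌊331/167⌋ = 1, remainder 164
⌊167/164⌋ = 1, remainder 3
⌊164/3⌋ = 54, remainder 2
⌊3/2⌋ = 1, remainder 1
⌊2/1⌋ = 2, remainder 0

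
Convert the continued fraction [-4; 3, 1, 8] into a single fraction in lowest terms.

-131/35

a_0 = -4: -4/1
a_1 = 3: -11/3
a_2 = 1: -15/4
a_3 = 8: -131/35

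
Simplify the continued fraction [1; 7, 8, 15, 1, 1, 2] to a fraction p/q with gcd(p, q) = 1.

Work from the innermost term outward:
Start with 2.
1 + 1/(2/1) = 1 + 1/2 = 3/2
1 + 1/(3/2) = 1 + 2/3 = 5/3
15 + 1/(5/3) = 15 + 3/5 = 78/5
8 + 1/(78/5) = 8 + 5/78 = 629/78
7 + 1/(629/78) = 7 + 78/629 = 4481/629
1 + 1/(4481/629) = 1 + 629/4481 = 5110/4481

5110/4481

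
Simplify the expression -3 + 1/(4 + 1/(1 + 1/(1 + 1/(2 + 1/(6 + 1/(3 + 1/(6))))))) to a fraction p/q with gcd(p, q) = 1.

-8155/2931

a_0 = -3: -3/1
a_1 = 4: -11/4
a_2 = 1: -14/5
a_3 = 1: -25/9
a_4 = 2: -64/23
a_5 = 6: -409/147
a_6 = 3: -1291/464
a_7 = 6: -8155/2931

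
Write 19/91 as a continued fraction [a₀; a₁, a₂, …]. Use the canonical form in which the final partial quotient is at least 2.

[0; 4, 1, 3, 1, 3]

Repeatedly divide and take the remainder:
19 ÷ 91 → quotient 0, remainder 19
91 ÷ 19 → quotient 4, remainder 15
19 ÷ 15 → quotient 1, remainder 4
15 ÷ 4 → quotient 3, remainder 3
4 ÷ 3 → quotient 1, remainder 1
3 ÷ 1 → quotient 3, remainder 0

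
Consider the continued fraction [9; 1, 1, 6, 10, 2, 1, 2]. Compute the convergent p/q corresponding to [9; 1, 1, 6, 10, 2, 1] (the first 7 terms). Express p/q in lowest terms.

3901/409

Compute successive convergents:
a_0 = 9: 9/1
a_1 = 1: 10/1
a_2 = 1: 19/2
a_3 = 6: 124/13
a_4 = 10: 1259/132
a_5 = 2: 2642/277
a_6 = 1: 3901/409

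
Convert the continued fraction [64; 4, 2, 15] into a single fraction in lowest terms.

8927/139

a_0 = 64: 64/1
a_1 = 4: 257/4
a_2 = 2: 578/9
a_3 = 15: 8927/139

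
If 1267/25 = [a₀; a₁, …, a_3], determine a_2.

2

Run the Euclidean algorithm, recording each quotient:
1267 ÷ 25 → quotient 50, remainder 17
25 ÷ 17 → quotient 1, remainder 8
17 ÷ 8 → quotient 2, remainder 1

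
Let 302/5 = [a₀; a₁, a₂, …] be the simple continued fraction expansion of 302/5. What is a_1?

2

302 ÷ 5 → quotient 60, remainder 2
5 ÷ 2 → quotient 2, remainder 1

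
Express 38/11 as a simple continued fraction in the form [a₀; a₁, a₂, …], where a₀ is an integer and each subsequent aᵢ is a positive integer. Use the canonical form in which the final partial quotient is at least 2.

[3; 2, 5]

38 = 3·11 + 5, so a_0 = 3
11 = 2·5 + 1, so a_1 = 2
5 = 5·1 + 0, so a_2 = 5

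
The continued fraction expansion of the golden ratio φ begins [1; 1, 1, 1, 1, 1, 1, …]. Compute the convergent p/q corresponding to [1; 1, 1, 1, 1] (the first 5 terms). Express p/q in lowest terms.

Collapse the nested fraction from the inside out:
Start with 1.
1 + 1/(1/1) = 1 + 1/1 = 2/1
1 + 1/(2/1) = 1 + 1/2 = 3/2
1 + 1/(3/2) = 1 + 2/3 = 5/3
1 + 1/(5/3) = 1 + 3/5 = 8/5

8/5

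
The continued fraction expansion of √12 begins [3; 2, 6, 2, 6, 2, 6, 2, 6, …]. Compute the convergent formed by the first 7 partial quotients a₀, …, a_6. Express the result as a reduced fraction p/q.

Use the convergent recurrence hₖ = aₖ·hₖ₋₁ + hₖ₋₂ (and likewise for the denominators kₖ):
a_0 = 3: 3/1
a_1 = 2: 7/2
a_2 = 6: 45/13
a_3 = 2: 97/28
a_4 = 6: 627/181
a_5 = 2: 1351/390
a_6 = 6: 8733/2521

8733/2521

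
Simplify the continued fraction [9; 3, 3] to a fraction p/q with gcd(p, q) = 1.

93/10

Start with 3.
3 + 1/(3/1) = 3 + 1/3 = 10/3
9 + 1/(10/3) = 9 + 3/10 = 93/10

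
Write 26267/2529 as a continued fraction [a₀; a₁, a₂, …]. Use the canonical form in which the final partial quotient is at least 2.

[10; 2, 1, 1, 2, 3, 11, 5]

Apply division with remainder until the remainder is 0:
⌊26267/2529⌋ = 10, remainder 977
⌊2529/977⌋ = 2, remainder 575
⌊977/575⌋ = 1, remainder 402
⌊575/402⌋ = 1, remainder 173
⌊402/173⌋ = 2, remainder 56
⌊173/56⌋ = 3, remainder 5
⌊56/5⌋ = 11, remainder 1
⌊5/1⌋ = 5, remainder 0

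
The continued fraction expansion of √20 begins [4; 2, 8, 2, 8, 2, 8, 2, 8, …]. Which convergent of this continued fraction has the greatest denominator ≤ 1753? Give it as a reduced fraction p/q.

2889/646

a_0 = 4: 4/1  (≤ bound)
a_1 = 2: 9/2  (≤ bound)
a_2 = 8: 76/17  (≤ bound)
a_3 = 2: 161/36  (≤ bound)
a_4 = 8: 1364/305  (≤ bound)
a_5 = 2: 2889/646  (≤ bound)
a_6 = 8: 24476/5473  (> 1753, stop)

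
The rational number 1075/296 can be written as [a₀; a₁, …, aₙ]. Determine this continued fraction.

1075 = 3·296 + 187, so a_0 = 3
296 = 1·187 + 109, so a_1 = 1
187 = 1·109 + 78, so a_2 = 1
109 = 1·78 + 31, so a_3 = 1
78 = 2·31 + 16, so a_4 = 2
31 = 1·16 + 15, so a_5 = 1
16 = 1·15 + 1, so a_6 = 1
15 = 15·1 + 0, so a_7 = 15

[3; 1, 1, 1, 2, 1, 1, 15]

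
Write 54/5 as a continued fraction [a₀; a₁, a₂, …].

[10; 1, 4]

⌊54/5⌋ = 10, remainder 4
⌊5/4⌋ = 1, remainder 1
⌊4/1⌋ = 4, remainder 0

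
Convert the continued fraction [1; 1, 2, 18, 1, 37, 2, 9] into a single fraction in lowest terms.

70812/42341

Compute successive convergents:
a_0 = 1: 1/1
a_1 = 1: 2/1
a_2 = 2: 5/3
a_3 = 18: 92/55
a_4 = 1: 97/58
a_5 = 37: 3681/2201
a_6 = 2: 7459/4460
a_7 = 9: 70812/42341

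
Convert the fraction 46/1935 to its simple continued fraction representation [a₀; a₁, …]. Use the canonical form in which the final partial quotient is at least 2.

[0; 42, 15, 3]

46 ÷ 1935 → quotient 0, remainder 46
1935 ÷ 46 → quotient 42, remainder 3
46 ÷ 3 → quotient 15, remainder 1
3 ÷ 1 → quotient 3, remainder 0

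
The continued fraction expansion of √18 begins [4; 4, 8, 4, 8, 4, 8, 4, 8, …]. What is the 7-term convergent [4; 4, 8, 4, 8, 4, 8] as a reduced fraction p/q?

161564/38081

Start with 8.
4 + 1/(8/1) = 4 + 1/8 = 33/8
8 + 1/(33/8) = 8 + 8/33 = 272/33
4 + 1/(272/33) = 4 + 33/272 = 1121/272
8 + 1/(1121/272) = 8 + 272/1121 = 9240/1121
4 + 1/(9240/1121) = 4 + 1121/9240 = 38081/9240
4 + 1/(38081/9240) = 4 + 9240/38081 = 161564/38081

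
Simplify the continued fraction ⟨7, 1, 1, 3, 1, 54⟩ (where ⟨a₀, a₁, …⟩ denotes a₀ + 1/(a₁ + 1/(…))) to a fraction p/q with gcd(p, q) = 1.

3725/493

Starting at the tail and folding back:
Start with 54.
1 + 1/(54/1) = 1 + 1/54 = 55/54
3 + 1/(55/54) = 3 + 54/55 = 219/55
1 + 1/(219/55) = 1 + 55/219 = 274/219
1 + 1/(274/219) = 1 + 219/274 = 493/274
7 + 1/(493/274) = 7 + 274/493 = 3725/493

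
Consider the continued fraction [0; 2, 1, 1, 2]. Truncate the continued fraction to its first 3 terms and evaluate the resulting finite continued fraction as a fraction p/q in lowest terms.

a_0 = 0: 0/1
a_1 = 2: 1/2
a_2 = 1: 1/3

1/3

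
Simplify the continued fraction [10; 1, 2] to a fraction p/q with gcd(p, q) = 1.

32/3

Compute successive convergents:
a_0 = 10: 10/1
a_1 = 1: 11/1
a_2 = 2: 32/3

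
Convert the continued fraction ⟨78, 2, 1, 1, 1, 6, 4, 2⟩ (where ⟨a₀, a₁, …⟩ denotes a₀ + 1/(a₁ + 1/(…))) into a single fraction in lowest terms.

38640/493

Compute successive convergents:
a_0 = 78: 78/1
a_1 = 2: 157/2
a_2 = 1: 235/3
a_3 = 1: 392/5
a_4 = 1: 627/8
a_5 = 6: 4154/53
a_6 = 4: 17243/220
a_7 = 2: 38640/493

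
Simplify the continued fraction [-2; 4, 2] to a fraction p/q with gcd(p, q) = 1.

-16/9

a_0 = -2: -2/1
a_1 = 4: -7/4
a_2 = 2: -16/9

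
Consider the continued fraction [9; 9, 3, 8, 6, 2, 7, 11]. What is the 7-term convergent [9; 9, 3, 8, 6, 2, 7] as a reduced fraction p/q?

209659/23021

Work from the innermost term outward:
Start with 7.
2 + 1/(7/1) = 2 + 1/7 = 15/7
6 + 1/(15/7) = 6 + 7/15 = 97/15
8 + 1/(97/15) = 8 + 15/97 = 791/97
3 + 1/(791/97) = 3 + 97/791 = 2470/791
9 + 1/(2470/791) = 9 + 791/2470 = 23021/2470
9 + 1/(23021/2470) = 9 + 2470/23021 = 209659/23021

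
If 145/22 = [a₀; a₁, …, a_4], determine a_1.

1

Run the Euclidean algorithm, recording each quotient:
145 = 6·22 + 13, so a_0 = 6
22 = 1·13 + 9, so a_1 = 1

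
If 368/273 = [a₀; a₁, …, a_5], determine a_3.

Repeatedly divide and take the remainder:
368 = 1·273 + 95, so a_0 = 1
273 = 2·95 + 83, so a_1 = 2
95 = 1·83 + 12, so a_2 = 1
83 = 6·12 + 11, so a_3 = 6

6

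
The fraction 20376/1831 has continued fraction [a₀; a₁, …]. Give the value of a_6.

1

20376 = 11·1831 + 235, so a_0 = 11
1831 = 7·235 + 186, so a_1 = 7
235 = 1·186 + 49, so a_2 = 1
186 = 3·49 + 39, so a_3 = 3
49 = 1·39 + 10, so a_4 = 1
39 = 3·10 + 9, so a_5 = 3
10 = 1·9 + 1, so a_6 = 1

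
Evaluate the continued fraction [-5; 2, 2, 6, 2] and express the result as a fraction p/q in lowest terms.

a_0 = -5: -5/1
a_1 = 2: -9/2
a_2 = 2: -23/5
a_3 = 6: -147/32
a_4 = 2: -317/69

-317/69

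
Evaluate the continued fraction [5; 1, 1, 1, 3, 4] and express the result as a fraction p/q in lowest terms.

Start with 4.
3 + 1/(4/1) = 3 + 1/4 = 13/4
1 + 1/(13/4) = 1 + 4/13 = 17/13
1 + 1/(17/13) = 1 + 13/17 = 30/17
1 + 1/(30/17) = 1 + 17/30 = 47/30
5 + 1/(47/30) = 5 + 30/47 = 265/47

265/47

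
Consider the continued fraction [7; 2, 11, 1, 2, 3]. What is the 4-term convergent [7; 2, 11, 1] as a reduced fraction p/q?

187/25

Build up convergents one term at a time:
a_0 = 7: 7/1
a_1 = 2: 15/2
a_2 = 11: 172/23
a_3 = 1: 187/25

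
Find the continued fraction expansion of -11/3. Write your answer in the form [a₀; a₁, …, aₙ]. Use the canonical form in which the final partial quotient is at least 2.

[-4; 3]

-11 = -4·3 + 1, so a_0 = -4
3 = 3·1 + 0, so a_1 = 3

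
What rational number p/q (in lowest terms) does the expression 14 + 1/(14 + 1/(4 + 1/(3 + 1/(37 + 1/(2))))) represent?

196829/13989

Collapse the nested fraction from the inside out:
Start with 2.
37 + 1/(2/1) = 37 + 1/2 = 75/2
3 + 1/(75/2) = 3 + 2/75 = 227/75
4 + 1/(227/75) = 4 + 75/227 = 983/227
14 + 1/(983/227) = 14 + 227/983 = 13989/983
14 + 1/(13989/983) = 14 + 983/13989 = 196829/13989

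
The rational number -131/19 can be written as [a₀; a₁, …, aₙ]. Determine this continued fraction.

[-7; 9, 2]

-131 ÷ 19 → quotient -7, remainder 2
19 ÷ 2 → quotient 9, remainder 1
2 ÷ 1 → quotient 2, remainder 0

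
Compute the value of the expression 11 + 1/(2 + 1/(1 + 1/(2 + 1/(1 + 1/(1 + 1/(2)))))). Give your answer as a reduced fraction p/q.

557/49

Build up convergents one term at a time:
a_0 = 11: 11/1
a_1 = 2: 23/2
a_2 = 1: 34/3
a_3 = 2: 91/8
a_4 = 1: 125/11
a_5 = 1: 216/19
a_6 = 2: 557/49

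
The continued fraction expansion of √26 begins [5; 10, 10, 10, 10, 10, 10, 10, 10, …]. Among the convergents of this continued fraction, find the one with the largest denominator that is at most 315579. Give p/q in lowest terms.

530451/104030

List convergents until the denominator exceeds the bound:
a_0 = 5: 5/1  (≤ bound)
a_1 = 10: 51/10  (≤ bound)
a_2 = 10: 515/101  (≤ bound)
a_3 = 10: 5201/1020  (≤ bound)
a_4 = 10: 52525/10301  (≤ bound)
a_5 = 10: 530451/104030  (≤ bound)
a_6 = 10: 5357035/1050601  (> 315579, stop)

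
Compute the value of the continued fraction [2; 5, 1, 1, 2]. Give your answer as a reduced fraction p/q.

Collapse the nested fraction from the inside out:
Start with 2.
1 + 1/(2/1) = 1 + 1/2 = 3/2
1 + 1/(3/2) = 1 + 2/3 = 5/3
5 + 1/(5/3) = 5 + 3/5 = 28/5
2 + 1/(28/5) = 2 + 5/28 = 61/28

61/28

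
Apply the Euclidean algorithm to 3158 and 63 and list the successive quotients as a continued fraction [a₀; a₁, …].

[50; 7, 1, 7]

3158 ÷ 63 → quotient 50, remainder 8
63 ÷ 8 → quotient 7, remainder 7
8 ÷ 7 → quotient 1, remainder 1
7 ÷ 1 → quotient 7, remainder 0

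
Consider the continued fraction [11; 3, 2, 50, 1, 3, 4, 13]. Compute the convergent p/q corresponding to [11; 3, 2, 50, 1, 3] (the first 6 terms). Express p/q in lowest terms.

Start with 3.
1 + 1/(3/1) = 1 + 1/3 = 4/3
50 + 1/(4/3) = 50 + 3/4 = 203/4
2 + 1/(203/4) = 2 + 4/203 = 410/203
3 + 1/(410/203) = 3 + 203/410 = 1433/410
11 + 1/(1433/410) = 11 + 410/1433 = 16173/1433

16173/1433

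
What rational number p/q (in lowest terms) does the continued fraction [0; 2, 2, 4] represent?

9/22

Collapse the nested fraction from the inside out:
Start with 4.
2 + 1/(4/1) = 2 + 1/4 = 9/4
2 + 1/(9/4) = 2 + 4/9 = 22/9
0 + 1/(22/9) = 0 + 9/22 = 9/22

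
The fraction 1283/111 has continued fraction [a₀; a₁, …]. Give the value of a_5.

1283 ÷ 111 → quotient 11, remainder 62
111 ÷ 62 → quotient 1, remainder 49
62 ÷ 49 → quotient 1, remainder 13
49 ÷ 13 → quotient 3, remainder 10
13 ÷ 10 → quotient 1, remainder 3
10 ÷ 3 → quotient 3, remainder 1

3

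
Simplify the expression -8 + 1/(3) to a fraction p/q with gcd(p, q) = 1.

Start with 3.
-8 + 1/(3/1) = -8 + 1/3 = -23/3

-23/3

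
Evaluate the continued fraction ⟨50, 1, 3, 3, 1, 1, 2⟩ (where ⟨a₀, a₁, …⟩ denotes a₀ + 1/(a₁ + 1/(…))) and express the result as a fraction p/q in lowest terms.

3909/77

Start with 2.
1 + 1/(2/1) = 1 + 1/2 = 3/2
1 + 1/(3/2) = 1 + 2/3 = 5/3
3 + 1/(5/3) = 3 + 3/5 = 18/5
3 + 1/(18/5) = 3 + 5/18 = 59/18
1 + 1/(59/18) = 1 + 18/59 = 77/59
50 + 1/(77/59) = 50 + 59/77 = 3909/77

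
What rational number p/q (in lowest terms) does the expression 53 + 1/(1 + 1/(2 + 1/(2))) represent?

376/7

a_0 = 53: 53/1
a_1 = 1: 54/1
a_2 = 2: 161/3
a_3 = 2: 376/7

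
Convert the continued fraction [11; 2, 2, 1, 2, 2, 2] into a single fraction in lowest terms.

Work from the innermost term outward:
Start with 2.
2 + 1/(2/1) = 2 + 1/2 = 5/2
2 + 1/(5/2) = 2 + 2/5 = 12/5
1 + 1/(12/5) = 1 + 5/12 = 17/12
2 + 1/(17/12) = 2 + 12/17 = 46/17
2 + 1/(46/17) = 2 + 17/46 = 109/46
11 + 1/(109/46) = 11 + 46/109 = 1245/109

1245/109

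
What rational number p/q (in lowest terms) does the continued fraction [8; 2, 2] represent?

Compute successive convergents:
a_0 = 8: 8/1
a_1 = 2: 17/2
a_2 = 2: 42/5

42/5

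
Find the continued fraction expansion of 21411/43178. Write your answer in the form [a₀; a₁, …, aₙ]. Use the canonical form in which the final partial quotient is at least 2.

[0; 2, 60, 6, 1, 50]

Apply division with remainder until the remainder is 0:
21411 ÷ 43178 → quotient 0, remainder 21411
43178 ÷ 21411 → quotient 2, remainder 356
21411 ÷ 356 → quotient 60, remainder 51
356 ÷ 51 → quotient 6, remainder 50
51 ÷ 50 → quotient 1, remainder 1
50 ÷ 1 → quotient 50, remainder 0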